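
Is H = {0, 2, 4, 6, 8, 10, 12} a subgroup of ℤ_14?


Subgroup test for H = {0, 2, 4, 6, 8, 10, 12} in (ℤ_14, +):
(1) 0 ∈ H? Yes
(2) Closure: for all a,b ∈ H, (a+b) mod 14 ∈ H? Yes
(3) Inverses: for all a ∈ H, -a mod 14 ∈ H? Yes

Yes, H is a subgroup of ℤ_14


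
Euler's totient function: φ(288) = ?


Factor n: 288 = 2^5 × 3^2
φ(n) = n · ∏(1 - 1/p) over distinct primes p | n
φ(288) = 288 · (1 - 1/2) · (1 - 1/3) = 96

φ(288) = 96


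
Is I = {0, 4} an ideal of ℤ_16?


Check ideal conditions for I = {0, 4} in ℤ_16:
(1) I is an additive subgroup? No
(2) For r ∈ ℤ_16 and a ∈ I: r·a ∈ I? No  [counterexample: r=2, a=4, r·a mod 16 = 8 ∉ I]

No, I is not an ideal of ℤ_16


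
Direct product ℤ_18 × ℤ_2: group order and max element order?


|ℤ_18 × ℤ_2| = 18 × 2 = 36
Max element order = lcm(18,2) = 18
Cyclic? No (gcd=2)

|ℤ_18×ℤ_2| = 36, max element order = 18


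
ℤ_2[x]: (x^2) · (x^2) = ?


Expand and collect like terms; reduce coefficients mod 2:
x^0: 0·0 = 0 ≡ 0 (mod 2)
x^1: 0·0 + 0·0 = 0 ≡ 0 (mod 2)
x^2: 0·1 + 0·0 + 1·0 = 0 ≡ 0 (mod 2)
x^3: 0·1 + 1·0 = 0 ≡ 0 (mod 2)
x^4: 1·1 = 1 ≡ 1 (mod 2)
Result: x^4

f · g = x^4


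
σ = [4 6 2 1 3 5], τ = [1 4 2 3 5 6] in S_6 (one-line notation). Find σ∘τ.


σ∘τ: apply τ first, then σ
1 →τ 1 →σ 4
2 →τ 4 →σ 1
3 →τ 2 →σ 6
4 →τ 3 →σ 2
5 →τ 5 →σ 3
6 →τ 6 →σ 5

σ∘τ = [4 1 6 2 3 5]


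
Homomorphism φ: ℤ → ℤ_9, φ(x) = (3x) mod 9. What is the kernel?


Kernel = preimage of identity
ker(φ) = {x ∈ ℤ : 3x ≡ 0 (mod 9)}. gcd(3,9) = 3, so 3x ≡ 0 (mod 9) ⟺ x ≡ 0 (mod 9/3 = 3). Hence ker(φ) = 3ℤ

ker(φ) = 3ℤ


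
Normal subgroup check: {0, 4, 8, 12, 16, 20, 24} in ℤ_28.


H = {0, 4, 8, 12, 16, 20, 24} in ℤ_28
ℤ_28 is abelian; every subgroup of an abelian group is normal

Yes, normal subgroup


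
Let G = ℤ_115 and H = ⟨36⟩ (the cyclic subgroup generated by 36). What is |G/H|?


|⟨36⟩| = n / gcd(36, 115) = 115 / 1 = 115
H is normal (ℤ_115 is abelian).
|G/H| = |G| / |H| = 115 / 115 = 1

|G/H| = 1


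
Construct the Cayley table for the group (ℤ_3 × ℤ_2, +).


Elements: {(0,0), (0,1), (1,0), (1,1), (2,0), (2,1)}
Operation: componentwise addition mod (3, 2)
Entry (a, b) = ((a₁+b₁) mod 3, (a₂+b₂) mod 2)

Cayley table:
      | (0,0) | (0,1) | (1,0) | (1,1) | (2,0) | (2,1)
(0,0) | (0,0) | (0,1) | (1,0) | (1,1) | (2,0) | (2,1)
(0,1) | (0,1) | (0,0) | (1,1) | (1,0) | (2,1) | (2,0)
(1,0) | (1,0) | (1,1) | (2,0) | (2,1) | (0,0) | (0,1)
(1,1) | (1,1) | (1,0) | (2,1) | (2,0) | (0,1) | (0,0)
(2,0) | (2,0) | (2,1) | (0,0) | (0,1) | (1,0) | (1,1)
(2,1) | (2,1) | (2,0) | (0,1) | (0,0) | (1,1) | (1,0)


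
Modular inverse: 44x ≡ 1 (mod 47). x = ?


Use the extended Euclidean algorithm to write 1 = 44·s + 47·t; then s mod 47 is the inverse.
Euclidean algorithm:
  44 = 0·47 + 44
  47 = 1·44 + 3
  44 = 14·3 + 2
  3 = 1·2 + 1
  2 = 2·1 + 0
gcd(44,47) = 1
Back-substitution gives: 44·(-16) + 47·(15) = 1
So 44⁻¹ ≡ -16 ≡ 31 (mod 47)
Check: 44 × 31 = 1364 ≡ 1 (mod 47) ✓

44⁻¹ ≡ 31 (mod 47)


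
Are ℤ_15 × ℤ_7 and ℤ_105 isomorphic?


Comparing ℤ_15 × ℤ_7 and ℤ_105:
gcd(15,7) = 1, so ℤ_15 × ℤ_7 ≅ ℤ_105 (CRT)

Yes, ℤ_15 × ℤ_7 ≅ ℤ_105


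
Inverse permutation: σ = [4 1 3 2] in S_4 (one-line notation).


To find σ⁻¹, swap domain and range:
σ(1) = 4 → σ⁻¹(4) = 1
σ(2) = 1 → σ⁻¹(1) = 2
σ(3) = 3 → σ⁻¹(3) = 3
σ(4) = 2 → σ⁻¹(2) = 4

σ⁻¹ = [2 4 3 1]


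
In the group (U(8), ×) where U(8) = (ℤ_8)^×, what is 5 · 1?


Operation: multiplication mod 8
5 · 1 = (a × b) mod 8 with a = 5, b = 1

5 · 1 = 5


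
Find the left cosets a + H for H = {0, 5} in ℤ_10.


H = {0, 5}, |H| = 2
Number of cosets = |G|/|H| = 10/2 = 5
0 + H = {0, 5}
1 + H = {1, 6}
2 + H = {2, 7}
3 + H = {3, 8}
4 + H = {4, 9}

Cosets: 0+H={0,5}; 1+H={1,6}; 2+H={2,7}; 3+H={3,8}; 4+H={4,9}


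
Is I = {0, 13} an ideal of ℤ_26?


Check ideal conditions for I = {0, 13} in ℤ_26:
(1) I is an additive subgroup? Yes
(2) For r ∈ ℤ_26 and a ∈ I: r·a ∈ I? Yes

Yes, I is an ideal of ℤ_26


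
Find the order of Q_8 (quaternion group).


Q_8 = {±1, ±i, ±j, ±k}
|Q_8| = 8

|Q_8 (quaternion group)| = 8


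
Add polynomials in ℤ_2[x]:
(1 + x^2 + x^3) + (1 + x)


Add coefficients mod 2:
x^0: 1 + 1 = 0 (mod 2)
x^1: 0 + 1 = 1 (mod 2)
x^2: 1 + 0 = 1 (mod 2)
x^3: 1 + 0 = 1 (mod 2)
Result: x + x^2 + x^3

f + g = x + x^2 + x^3


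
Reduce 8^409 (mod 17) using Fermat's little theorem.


Fermat's little theorem: if p is prime and gcd(a,p)=1, then a^(p-1) ≡ 1 (mod p)
p = 17 is prime, gcd(8,17) = 1
Reduce exponent: 409 mod 16 = 9
So 8^409 ≡ 8^9 (mod 17)
8^9 mod 17 = 8

8^409 ≡ 8 (mod 17)


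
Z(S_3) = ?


Z(G) = {g ∈ G | gx = xg for all x ∈ G}
S_n is non-abelian for n ≥ 3; Z(S_3) is trivial

Z(S_3) = {e}


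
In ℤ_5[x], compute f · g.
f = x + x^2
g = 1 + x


Expand and collect like terms; reduce coefficients mod 5:
x^0: 0·1 = 0 ≡ 0 (mod 5)
x^1: 0·1 + 1·1 = 1 ≡ 1 (mod 5)
x^2: 1·1 + 1·1 = 2 ≡ 2 (mod 5)
x^3: 1·1 = 1 ≡ 1 (mod 5)
Result: x + 2x^2 + x^3

f · g = x + 2x^2 + x^3


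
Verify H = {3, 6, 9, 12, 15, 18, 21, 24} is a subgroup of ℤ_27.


Subgroup test for H = {3, 6, 9, 12, 15, 18, 21, 24} in (ℤ_27, +):
(1) 0 ∈ H? No
(2) Closure: for all a,b ∈ H, (a+b) mod 27 ∈ H? No  [counterexample: 3 + 24 = 0 ∉ H]
(3) Inverses: for all a ∈ H, -a mod 27 ∈ H? Yes

No, H is not a subgroup of ℤ_27


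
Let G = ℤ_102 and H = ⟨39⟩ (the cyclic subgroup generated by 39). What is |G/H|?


|⟨39⟩| = n / gcd(39, 102) = 102 / 3 = 34
H is normal (ℤ_102 is abelian).
|G/H| = |G| / |H| = 102 / 34 = 3

|G/H| = 3


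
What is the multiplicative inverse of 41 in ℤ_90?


Use the extended Euclidean algorithm to write 1 = 41·s + 90·t; then s mod 90 is the inverse.
Euclidean algorithm:
  41 = 0·90 + 41
  90 = 2·41 + 8
  41 = 5·8 + 1
  8 = 8·1 + 0
gcd(41,90) = 1
Back-substitution gives: 41·(11) + 90·(-5) = 1
So 41⁻¹ ≡ 11 ≡ 11 (mod 90)
Check: 41 × 11 = 451 ≡ 1 (mod 90) ✓

41⁻¹ ≡ 11 (mod 90)


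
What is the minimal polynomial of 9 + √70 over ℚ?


Let α = 9 + √70. Then α - 9 = √70, so (α - 9)² = 70, giving α² - 18α + 11 = 0. Degree 2 and α ∉ ℚ, so this is the minimal polynomial.

Minimal polynomial: x² - 18x + 11


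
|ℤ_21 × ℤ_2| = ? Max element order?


|ℤ_21 × ℤ_2| = 21 × 2 = 42
Max element order = lcm(21,2) = 42
Cyclic? Yes (gcd=1)

|ℤ_21×ℤ_2| = 42, max element order = 42


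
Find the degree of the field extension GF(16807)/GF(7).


GF(16807) = GF(7^5), so the extension degree is 5

[GF(16807)/GF(7)] = 5


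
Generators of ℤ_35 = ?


g generates ℤ_n iff gcd(g,n) = 1
Prime factors of 35: 5, 7
Generators are g ∈ {1,...,34} not divisible by any of these primes.
Generators: {1, 2, 3, 4, 6, 8, 9, 11, 12, 13, 16, 17, 18, 19, 22, 23, 24, 26, 27, 29, 31, 32, 33, 34}
Number of generators = φ(35) = 24

Generators of ℤ_35 = {1, 2, 3, 4, 6, 8, 9, 11, 12, 13, 16, 17, 18, 19, 22, 23, 24, 26, 27, 29, 31, 32, 33, 34}


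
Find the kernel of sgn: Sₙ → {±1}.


Kernel = preimage of identity
ker(sgn) = even permutations = Aₙ

ker(sgn) = Aₙ


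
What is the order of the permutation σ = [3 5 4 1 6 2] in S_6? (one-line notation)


Cycle decomposition: (1 3 4) (2 5 6)
Cycle lengths: 3, 3
Order = lcm(3, 3) = 3

ord(σ) = 3


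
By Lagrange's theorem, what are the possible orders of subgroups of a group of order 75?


Lagrange's theorem: |H| divides |G|
|G| = 75
Divisors of 75: 1, 3, 5, 15, 25, 75

Possible subgroup orders: {1, 3, 5, 15, 25, 75}


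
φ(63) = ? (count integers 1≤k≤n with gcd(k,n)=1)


Factor n: 63 = 3^2 × 7
φ(n) = n · ∏(1 - 1/p) over distinct primes p | n
φ(63) = 63 · (1 - 1/3) · (1 - 1/7) = 36

φ(63) = 36


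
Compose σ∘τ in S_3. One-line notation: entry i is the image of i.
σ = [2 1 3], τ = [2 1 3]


σ∘τ: apply τ first, then σ
1 →τ 2 →σ 1
2 →τ 1 →σ 2
3 →τ 3 →σ 3

σ∘τ = [1 2 3]


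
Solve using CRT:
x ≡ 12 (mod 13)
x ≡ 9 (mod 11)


m₁ = 13, m₂ = 11, gcd = 1, so CRT applies. M = m₁·m₂ = 143
Let M₁ = M/m₁ = 11, M₂ = M/m₂ = 13
Find y₁ ≡ M₁⁻¹ (mod m₁): 11⁻¹ ≡ 6 (mod 13)
Find y₂ ≡ M₂⁻¹ (mod m₂): 13⁻¹ ≡ 6 (mod 11)
x = a₁·M₁·y₁ + a₂·M₂·y₂ = 12·11·6 + 9·13·6 = 1494
Reduce mod 143: x ≡ 64
Check: 64 mod 13 = 12 ✓, 64 mod 11 = 9 ✓

x ≡ 64 (mod 143)


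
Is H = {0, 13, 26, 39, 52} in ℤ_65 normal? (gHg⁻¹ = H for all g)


H = {0, 13, 26, 39, 52} in ℤ_65
ℤ_65 is abelian; every subgroup of an abelian group is normal

Yes, normal subgroup


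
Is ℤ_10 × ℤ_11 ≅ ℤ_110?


Comparing ℤ_10 × ℤ_11 and ℤ_110:
gcd(10,11) = 1, so ℤ_10 × ℤ_11 ≅ ℤ_110 (CRT)

Yes, ℤ_10 × ℤ_11 ≅ ℤ_110


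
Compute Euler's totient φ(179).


Factor n: 179 = 179
φ(n) = n · ∏(1 - 1/p) over distinct primes p | n
φ(179) = 179 · (1 - 1/179) = 178

φ(179) = 178


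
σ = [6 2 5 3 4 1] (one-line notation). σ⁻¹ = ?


To find σ⁻¹, swap domain and range:
σ(1) = 6 → σ⁻¹(6) = 1
σ(2) = 2 → σ⁻¹(2) = 2
σ(3) = 5 → σ⁻¹(5) = 3
σ(4) = 3 → σ⁻¹(3) = 4
σ(5) = 4 → σ⁻¹(4) = 5
σ(6) = 1 → σ⁻¹(1) = 6

σ⁻¹ = [6 2 4 5 3 1]


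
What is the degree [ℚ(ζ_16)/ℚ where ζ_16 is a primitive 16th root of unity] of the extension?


[ℚ(ζ_n):ℚ] = deg Φ_n(x) = φ(n). Here φ(16) = 8

[ℚ(ζ_16)/ℚ where ζ_16 is a primitive 16th root of unity] = 8


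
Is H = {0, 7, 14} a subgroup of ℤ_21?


Subgroup test for H = {0, 7, 14} in (ℤ_21, +):
(1) 0 ∈ H? Yes
(2) Closure: for all a,b ∈ H, (a+b) mod 21 ∈ H? Yes
(3) Inverses: for all a ∈ H, -a mod 21 ∈ H? Yes

Yes, H is a subgroup of ℤ_21


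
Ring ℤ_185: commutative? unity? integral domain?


ℤ_185 is a commutative ring with unity 1; 185 = 5×37 is composite, so 5·37 ≡ 0 gives zero divisors (not an integral domain)
Commutative: Yes
Integral domain: No
Has unity: Yes

ℤ_185: Commutative=Yes, Unity=Yes


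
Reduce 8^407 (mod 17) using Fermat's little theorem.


Fermat's little theorem: if p is prime and gcd(a,p)=1, then a^(p-1) ≡ 1 (mod p)
p = 17 is prime, gcd(8,17) = 1
Reduce exponent: 407 mod 16 = 7
So 8^407 ≡ 8^7 (mod 17)
8^7 mod 17 = 15

8^407 ≡ 15 (mod 17)


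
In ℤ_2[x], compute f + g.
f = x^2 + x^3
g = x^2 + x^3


Add coefficients mod 2:
x^0: 0 + 0 = 0 (mod 2)
x^1: 0 + 0 = 0 (mod 2)
x^2: 1 + 1 = 0 (mod 2)
x^3: 1 + 1 = 0 (mod 2)
Result: 0

f + g = 0


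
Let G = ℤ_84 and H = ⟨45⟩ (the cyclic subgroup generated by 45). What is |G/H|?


|⟨45⟩| = n / gcd(45, 84) = 84 / 3 = 28
H is normal (ℤ_84 is abelian).
|G/H| = |G| / |H| = 84 / 28 = 3

|G/H| = 3


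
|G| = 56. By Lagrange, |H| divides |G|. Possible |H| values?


Lagrange's theorem: |H| divides |G|
|G| = 56
Divisors of 56: 1, 2, 4, 7, 8, 14, 28, 56

Possible subgroup orders: {1, 2, 4, 7, 8, 14, 28, 56}


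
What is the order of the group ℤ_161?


ℤ_n has n elements.

|ℤ_161| = 161


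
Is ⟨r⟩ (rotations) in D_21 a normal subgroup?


H = ⟨r⟩ (rotations) in D_21
The rotation subgroup ⟨r⟩ has index 2 in D_21, so it is normal

Yes, normal subgroup


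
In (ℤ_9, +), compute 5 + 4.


Operation: addition mod 9
5 + 4 = (a + b) mod 9 with a = 5, b = 4

5 + 4 = 0


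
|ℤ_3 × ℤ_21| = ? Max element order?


|ℤ_3 × ℤ_21| = 3 × 21 = 63
Max element order = lcm(3,21) = 21
Cyclic? No (gcd=3)

|ℤ_3×ℤ_21| = 63, max element order = 21


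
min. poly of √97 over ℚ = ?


√97 satisfies x² - 97 = 0, irreducible over ℚ since 97 is squarefree

Minimal polynomial: x² - 97


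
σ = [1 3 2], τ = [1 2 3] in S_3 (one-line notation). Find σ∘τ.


σ∘τ: apply τ first, then σ
1 →τ 1 →σ 1
2 →τ 2 →σ 3
3 →τ 3 →σ 2

σ∘τ = [1 3 2]


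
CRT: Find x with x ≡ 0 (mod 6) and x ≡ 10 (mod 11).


m₁ = 6, m₂ = 11, gcd = 1, so CRT applies. M = m₁·m₂ = 66
Let M₁ = M/m₁ = 11, M₂ = M/m₂ = 6
Find y₁ ≡ M₁⁻¹ (mod m₁): 11⁻¹ ≡ 5 (mod 6)
Find y₂ ≡ M₂⁻¹ (mod m₂): 6⁻¹ ≡ 2 (mod 11)
x = a₁·M₁·y₁ + a₂·M₂·y₂ = 0·11·5 + 10·6·2 = 120
Reduce mod 66: x ≡ 54
Check: 54 mod 6 = 0 ✓, 54 mod 11 = 10 ✓

x ≡ 54 (mod 66)


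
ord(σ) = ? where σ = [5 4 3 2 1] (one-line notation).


Cycle decomposition: (1 5) (2 4)
Cycle lengths: 2, 2
Order = lcm(2, 2) = 2

ord(σ) = 2


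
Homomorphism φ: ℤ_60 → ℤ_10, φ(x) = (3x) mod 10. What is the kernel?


Kernel = preimage of identity
ker(φ) = {x ∈ ℤ_60 : 3x ≡ 0 (mod 10)}. Since 10 | 60, φ is well-defined. The kernel is the cyclic subgroup ⟨10⟩ of ℤ_60 (order 6), i.e. {0, 10, 20, 30, 40, 50}

ker(φ) = {0, 10, 20, 30, 40, 50}


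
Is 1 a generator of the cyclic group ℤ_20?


g generates ℤ_n iff gcd(g, n) = 1
gcd(1, 20) = 1
Since gcd = 1, 1 is a generator.

Yes, 1 generates ℤ_20


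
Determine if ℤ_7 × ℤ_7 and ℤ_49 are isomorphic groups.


Comparing ℤ_7 × ℤ_7 and ℤ_49:
gcd(7,7) = 7 ≠ 1. Max element order in ℤ_7×ℤ_7 is lcm(7,7) = 7 < 49, so it has no element of order 49

No, ℤ_7 × ℤ_7 ≇ ℤ_49


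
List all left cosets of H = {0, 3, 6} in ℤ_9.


H = {0, 3, 6}, |H| = 3
Number of cosets = |G|/|H| = 9/3 = 3
0 + H = {0, 3, 6}
1 + H = {1, 4, 7}
2 + H = {2, 5, 8}

Cosets: 0+H={0,3,6}; 1+H={1,4,7}; 2+H={2,5,8}


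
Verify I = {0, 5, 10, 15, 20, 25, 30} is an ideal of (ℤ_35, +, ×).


Check ideal conditions for I = {0, 5, 10, 15, 20, 25, 30} in ℤ_35:
(1) I is an additive subgroup? Yes
(2) For r ∈ ℤ_35 and a ∈ I: r·a ∈ I? Yes

Yes, I is an ideal of ℤ_35


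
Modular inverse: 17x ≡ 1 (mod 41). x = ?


Use the extended Euclidean algorithm to write 1 = 17·s + 41·t; then s mod 41 is the inverse.
Euclidean algorithm:
  17 = 0·41 + 17
  41 = 2·17 + 7
  17 = 2·7 + 3
  7 = 2·3 + 1
  3 = 3·1 + 0
gcd(17,41) = 1
Back-substitution gives: 17·(-12) + 41·(5) = 1
So 17⁻¹ ≡ -12 ≡ 29 (mod 41)
Check: 17 × 29 = 493 ≡ 1 (mod 41) ✓

17⁻¹ ≡ 29 (mod 41)


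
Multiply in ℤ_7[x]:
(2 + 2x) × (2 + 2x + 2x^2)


Expand and collect like terms; reduce coefficients mod 7:
x^0: 2·2 = 4 ≡ 4 (mod 7)
x^1: 2·2 + 2·2 = 8 ≡ 1 (mod 7)
x^2: 2·2 + 2·2 = 8 ≡ 1 (mod 7)
x^3: 2·2 = 4 ≡ 4 (mod 7)
Result: 4 + x + x^2 + 4x^3

f · g = 4 + x + x^2 + 4x^3


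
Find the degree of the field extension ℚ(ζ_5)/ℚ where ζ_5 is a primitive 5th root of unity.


[ℚ(ζ_n):ℚ] = deg Φ_n(x) = φ(n). Here φ(5) = 4

[ℚ(ζ_5)/ℚ where ζ_5 is a primitive 5th root of unity] = 4


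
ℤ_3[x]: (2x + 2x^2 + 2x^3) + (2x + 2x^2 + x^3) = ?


Add coefficients mod 3:
x^0: 0 + 0 = 0 (mod 3)
x^1: 2 + 2 = 1 (mod 3)
x^2: 2 + 2 = 1 (mod 3)
x^3: 2 + 1 = 0 (mod 3)
Result: x + x^2

f + g = x + x^2


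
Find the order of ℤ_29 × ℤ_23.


|A × B| = |A| · |B|
|ℤ_29 × ℤ_23| = 29 × 23 = 667

|ℤ_29 × ℤ_23| = 667


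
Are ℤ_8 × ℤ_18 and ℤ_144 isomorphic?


Comparing ℤ_8 × ℤ_18 and ℤ_144:
gcd(8,18) = 2 ≠ 1. Max element order in ℤ_8×ℤ_18 is lcm(8,18) = 72 < 144, so it has no element of order 144

No, ℤ_8 × ℤ_18 ≇ ℤ_144


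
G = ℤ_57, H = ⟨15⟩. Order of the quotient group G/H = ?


|⟨15⟩| = n / gcd(15, 57) = 57 / 3 = 19
H is normal (ℤ_57 is abelian).
|G/H| = |G| / |H| = 57 / 19 = 3

|G/H| = 3


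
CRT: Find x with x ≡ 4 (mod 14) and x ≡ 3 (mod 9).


m₁ = 14, m₂ = 9, gcd = 1, so CRT applies. M = m₁·m₂ = 126
Let M₁ = M/m₁ = 9, M₂ = M/m₂ = 14
Find y₁ ≡ M₁⁻¹ (mod m₁): 9⁻¹ ≡ 11 (mod 14)
Find y₂ ≡ M₂⁻¹ (mod m₂): 14⁻¹ ≡ 2 (mod 9)
x = a₁·M₁·y₁ + a₂·M₂·y₂ = 4·9·11 + 3·14·2 = 480
Reduce mod 126: x ≡ 102
Check: 102 mod 14 = 4 ✓, 102 mod 9 = 3 ✓

x ≡ 102 (mod 126)


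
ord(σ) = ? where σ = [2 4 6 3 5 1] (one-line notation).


Cycle decomposition: (1 2 4 3 6)
Cycle lengths: 5
Order = lcm(5) = 5

ord(σ) = 5


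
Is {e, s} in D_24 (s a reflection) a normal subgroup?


H = {e, s} in D_24 (s a reflection)
r·s·r⁻¹ = sr⁻² ≠ s for n ≥ 3, so {e, s} is not closed under conjugation

No, not a normal subgroup


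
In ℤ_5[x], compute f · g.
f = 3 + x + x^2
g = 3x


Expand and collect like terms; reduce coefficients mod 5:
x^0: 3·0 = 0 ≡ 0 (mod 5)
x^1: 3·3 + 1·0 = 9 ≡ 4 (mod 5)
x^2: 1·3 + 1·0 = 3 ≡ 3 (mod 5)
x^3: 1·3 = 3 ≡ 3 (mod 5)
Result: 4x + 3x^2 + 3x^3

f · g = 4x + 3x^2 + 3x^3


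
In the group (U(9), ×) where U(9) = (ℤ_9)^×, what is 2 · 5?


Operation: multiplication mod 9
2 · 5 = (a × b) mod 9 with a = 2, b = 5

2 · 5 = 1


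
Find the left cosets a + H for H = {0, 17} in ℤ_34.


H = {0, 17}, |H| = 2
Number of cosets = |G|/|H| = 34/2 = 17
0 + H = {0, 17}
1 + H = {1, 18}
2 + H = {2, 19}
3 + H = {3, 20}
4 + H = {4, 21}
5 + H = {5, 22}
6 + H = {6, 23}
7 + H = {7, 24}
8 + H = {8, 25}
9 + H = {9, 26}
10 + H = {10, 27}
11 + H = {11, 28}
12 + H = {12, 29}
13 + H = {13, 30}
14 + H = {14, 31}
15 + H = {15, 32}
16 + H = {16, 33}

Cosets: 0+H={0,17}; 1+H={1,18}; 2+H={2,19}; 3+H={3,20}; 4+H={4,21}; 5+H={5,22}; 6+H={6,23}; 7+H={7,24}; 8+H={8,25}; 9+H={9,26}; 10+H={10,27}; 11+H={11,28}; 12+H={12,29}; 13+H={13,30}; 14+H={14,31}; 15+H={15,32}; 16+H={16,33}


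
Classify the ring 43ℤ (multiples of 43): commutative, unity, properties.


43ℤ is a commutative ring under +,× but has no multiplicative identity (1 ∉ 43ℤ); it has no zero divisors, but without unity it is not an integral domain
Commutative: Yes
Integral domain: No
Has unity: No

43ℤ (multiples of 43): Commutative=Yes, Unity=No


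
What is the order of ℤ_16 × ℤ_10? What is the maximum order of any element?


|ℤ_16 × ℤ_10| = 16 × 10 = 160
Max element order = lcm(16,10) = 80
Cyclic? No (gcd=2)

|ℤ_16×ℤ_10| = 160, max element order = 80


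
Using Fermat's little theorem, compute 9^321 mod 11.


Fermat's little theorem: if p is prime and gcd(a,p)=1, then a^(p-1) ≡ 1 (mod p)
p = 11 is prime, gcd(9,11) = 1
Reduce exponent: 321 mod 10 = 1
So 9^321 ≡ 9^1 (mod 11)
9^1 mod 11 = 9

9^321 ≡ 9 (mod 11)


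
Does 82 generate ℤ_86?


g generates ℤ_n iff gcd(g, n) = 1
gcd(82, 86) = 2
Since gcd = 2 ≠ 1, ⟨82⟩ has order 43 < 86, so 82 is not a generator.

No, 82 does not generate ℤ_86


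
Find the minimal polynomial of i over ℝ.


i satisfies x² + 1 = 0, irreducible over ℝ

Minimal polynomial: x² + 1


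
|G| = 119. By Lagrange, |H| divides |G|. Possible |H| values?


Lagrange's theorem: |H| divides |G|
|G| = 119
Divisors of 119: 1, 7, 17, 119

Possible subgroup orders: {1, 7, 17, 119}


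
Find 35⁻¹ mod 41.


Use the extended Euclidean algorithm to write 1 = 35·s + 41·t; then s mod 41 is the inverse.
Euclidean algorithm:
  35 = 0·41 + 35
  41 = 1·35 + 6
  35 = 5·6 + 5
  6 = 1·5 + 1
  5 = 5·1 + 0
gcd(35,41) = 1
Back-substitution gives: 35·(-7) + 41·(6) = 1
So 35⁻¹ ≡ -7 ≡ 34 (mod 41)
Check: 35 × 34 = 1190 ≡ 1 (mod 41) ✓

35⁻¹ ≡ 34 (mod 41)


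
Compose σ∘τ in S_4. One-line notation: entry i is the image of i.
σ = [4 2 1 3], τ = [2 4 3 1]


σ∘τ: apply τ first, then σ
1 →τ 2 →σ 2
2 →τ 4 →σ 3
3 →τ 3 →σ 1
4 →τ 1 →σ 4

σ∘τ = [2 3 1 4]


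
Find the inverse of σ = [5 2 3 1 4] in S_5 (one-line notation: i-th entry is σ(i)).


To find σ⁻¹, swap domain and range:
σ(1) = 5 → σ⁻¹(5) = 1
σ(2) = 2 → σ⁻¹(2) = 2
σ(3) = 3 → σ⁻¹(3) = 3
σ(4) = 1 → σ⁻¹(1) = 4
σ(5) = 4 → σ⁻¹(4) = 5

σ⁻¹ = [4 2 3 5 1]


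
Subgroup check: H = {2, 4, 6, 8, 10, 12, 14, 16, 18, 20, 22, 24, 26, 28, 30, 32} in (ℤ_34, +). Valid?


Subgroup test for H = {2, 4, 6, 8, 10, 12, 14, 16, 18, 20, 22, 24, 26, 28, 30, 32} in (ℤ_34, +):
(1) 0 ∈ H? No
(2) Closure: for all a,b ∈ H, (a+b) mod 34 ∈ H? No  [counterexample: 2 + 32 = 0 ∉ H]
(3) Inverses: for all a ∈ H, -a mod 34 ∈ H? Yes

No, H is not a subgroup of ℤ_34


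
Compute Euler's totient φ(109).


Factor n: 109 = 109
φ(n) = n · ∏(1 - 1/p) over distinct primes p | n
φ(109) = 109 · (1 - 1/109) = 108

φ(109) = 108


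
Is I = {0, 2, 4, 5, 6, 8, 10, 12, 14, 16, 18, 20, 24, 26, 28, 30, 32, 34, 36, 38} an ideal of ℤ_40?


Check ideal conditions for I = {0, 2, 4, 5, 6, 8, 10, 12, 14, 16, 18, 20, 24, 26, 28, 30, 32, 34, 36, 38} in ℤ_40:
(1) I is an additive subgroup? No
(2) For r ∈ ℤ_40 and a ∈ I: r·a ∈ I? No  [counterexample: r=3, a=5, r·a mod 40 = 15 ∉ I]

No, I is not an ideal of ℤ_40


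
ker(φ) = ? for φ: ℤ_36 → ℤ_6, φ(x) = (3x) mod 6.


Kernel = preimage of identity
ker(φ) = {x ∈ ℤ_36 : 3x ≡ 0 (mod 6)}. Since 6 | 36, φ is well-defined. The kernel is the cyclic subgroup ⟨2⟩ of ℤ_36 (order 18), i.e. {0, 2, 4, 6, 8, 10, 12, 14, 16, 18, 20, 22, 24, 26, 28, 30, 32, 34}

ker(φ) = {0, 2, 4, 6, 8, 10, 12, 14, 16, 18, 20, 22, 24, 26, 28, 30, 32, 34}


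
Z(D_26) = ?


Z(G) = {g ∈ G | gx = xg for all x ∈ G}
For even n, Z(D_n) = {e, r^(n/2)}: the 180° rotation r^13 commutes with every reflection and rotation

Z(D_26) = {e, r^13}


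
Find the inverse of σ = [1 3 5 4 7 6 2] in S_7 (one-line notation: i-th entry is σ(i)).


To find σ⁻¹, swap domain and range:
σ(1) = 1 → σ⁻¹(1) = 1
σ(2) = 3 → σ⁻¹(3) = 2
σ(3) = 5 → σ⁻¹(5) = 3
σ(4) = 4 → σ⁻¹(4) = 4
σ(5) = 7 → σ⁻¹(7) = 5
σ(6) = 6 → σ⁻¹(6) = 6
σ(7) = 2 → σ⁻¹(2) = 7

σ⁻¹ = [1 7 2 4 3 6 5]


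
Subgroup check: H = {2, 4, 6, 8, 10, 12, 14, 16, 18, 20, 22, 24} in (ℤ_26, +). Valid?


Subgroup test for H = {2, 4, 6, 8, 10, 12, 14, 16, 18, 20, 22, 24} in (ℤ_26, +):
(1) 0 ∈ H? No
(2) Closure: for all a,b ∈ H, (a+b) mod 26 ∈ H? No  [counterexample: 2 + 24 = 0 ∉ H]
(3) Inverses: for all a ∈ H, -a mod 26 ∈ H? Yes

No, H is not a subgroup of ℤ_26


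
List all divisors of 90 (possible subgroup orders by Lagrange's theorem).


Lagrange's theorem: |H| divides |G|
|G| = 90
Divisors of 90: 1, 2, 3, 5, 6, 9, 10, 15, 18, 30, 45, 90

Possible subgroup orders: {1, 2, 3, 5, 6, 9, 10, 15, 18, 30, 45, 90}


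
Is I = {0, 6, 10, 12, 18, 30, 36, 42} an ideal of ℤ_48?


Check ideal conditions for I = {0, 6, 10, 12, 18, 30, 36, 42} in ℤ_48:
(1) I is an additive subgroup? No
(2) For r ∈ ℤ_48 and a ∈ I: r·a ∈ I? No  [counterexample: r=2, a=10, r·a mod 48 = 20 ∉ I]

No, I is not an ideal of ℤ_48


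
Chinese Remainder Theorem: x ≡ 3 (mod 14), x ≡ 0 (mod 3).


m₁ = 14, m₂ = 3, gcd = 1, so CRT applies. M = m₁·m₂ = 42
Let M₁ = M/m₁ = 3, M₂ = M/m₂ = 14
Find y₁ ≡ M₁⁻¹ (mod m₁): 3⁻¹ ≡ 5 (mod 14)
Find y₂ ≡ M₂⁻¹ (mod m₂): 14⁻¹ ≡ 2 (mod 3)
x = a₁·M₁·y₁ + a₂·M₂·y₂ = 3·3·5 + 0·14·2 = 45
Reduce mod 42: x ≡ 3
Check: 3 mod 14 = 3 ✓, 3 mod 3 = 0 ✓

x ≡ 3 (mod 42)


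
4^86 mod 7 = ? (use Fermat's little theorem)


Fermat's little theorem: if p is prime and gcd(a,p)=1, then a^(p-1) ≡ 1 (mod p)
p = 7 is prime, gcd(4,7) = 1
Reduce exponent: 86 mod 6 = 2
So 4^86 ≡ 4^2 (mod 7)
4^2 mod 7 = 2

4^86 ≡ 2 (mod 7)


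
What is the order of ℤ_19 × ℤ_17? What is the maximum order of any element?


|ℤ_19 × ℤ_17| = 19 × 17 = 323
Max element order = lcm(19,17) = 323
Cyclic? Yes (gcd=1)

|ℤ_19×ℤ_17| = 323, max element order = 323


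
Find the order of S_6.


|S_n| = n! (number of permutations of n symbols)
|S_6| = 6! = 720

|S_6| = 720


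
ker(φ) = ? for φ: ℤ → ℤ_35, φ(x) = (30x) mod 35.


Kernel = preimage of identity
ker(φ) = {x ∈ ℤ : 30x ≡ 0 (mod 35)}. gcd(30,35) = 5, so 30x ≡ 0 (mod 35) ⟺ x ≡ 0 (mod 35/5 = 7). Hence ker(φ) = 7ℤ

ker(φ) = 7ℤ


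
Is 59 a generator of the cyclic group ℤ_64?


g generates ℤ_n iff gcd(g, n) = 1
gcd(59, 64) = 1
Since gcd = 1, 59 is a generator.

Yes, 59 generates ℤ_64


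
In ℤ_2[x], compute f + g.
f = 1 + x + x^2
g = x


Add coefficients mod 2:
x^0: 1 + 0 = 1 (mod 2)
x^1: 1 + 1 = 0 (mod 2)
x^2: 1 + 0 = 1 (mod 2)
Result: 1 + x^2

f + g = 1 + x^2


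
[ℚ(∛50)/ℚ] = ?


∛50 has minimal polynomial x³ - 50 (irreducible over ℚ since 50 is not a perfect cube)

[ℚ(∛50)/ℚ] = 3


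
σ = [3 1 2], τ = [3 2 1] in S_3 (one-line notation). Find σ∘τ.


σ∘τ: apply τ first, then σ
1 →τ 3 →σ 2
2 →τ 2 →σ 1
3 →τ 1 →σ 3

σ∘τ = [2 1 3]


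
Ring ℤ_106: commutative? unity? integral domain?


ℤ_106 is a commutative ring with unity 1; 106 = 2×53 is composite, so 2·53 ≡ 0 gives zero divisors (not an integral domain)
Commutative: Yes
Integral domain: No
Has unity: Yes

ℤ_106: Commutative=Yes, Unity=Yes


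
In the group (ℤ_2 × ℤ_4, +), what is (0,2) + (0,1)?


Operation: componentwise addition mod (2, 4)
(0,2) + (0,1) = ((a₁+b₁) mod 2, (a₂+b₂) mod 4) with a = (0,2), b = (0,1)

(0,2) + (0,1) = (0,3)


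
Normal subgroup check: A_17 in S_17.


H = A_17 in S_17
A_17 has index 2 in S_17, and every subgroup of index 2 is normal

Yes, normal subgroup


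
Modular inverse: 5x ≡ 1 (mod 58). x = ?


Use the extended Euclidean algorithm to write 1 = 5·s + 58·t; then s mod 58 is the inverse.
Euclidean algorithm:
  5 = 0·58 + 5
  58 = 11·5 + 3
  5 = 1·3 + 2
  3 = 1·2 + 1
  2 = 2·1 + 0
gcd(5,58) = 1
Back-substitution gives: 5·(-23) + 58·(2) = 1
So 5⁻¹ ≡ -23 ≡ 35 (mod 58)
Check: 5 × 35 = 175 ≡ 1 (mod 58) ✓

5⁻¹ ≡ 35 (mod 58)


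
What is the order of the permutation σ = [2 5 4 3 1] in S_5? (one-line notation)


Cycle decomposition: (1 2 5) (3 4)
Cycle lengths: 3, 2
Order = lcm(3, 2) = 6

ord(σ) = 6


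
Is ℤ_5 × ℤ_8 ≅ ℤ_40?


Comparing ℤ_5 × ℤ_8 and ℤ_40:
gcd(5,8) = 1, so ℤ_5 × ℤ_8 ≅ ℤ_40 (CRT)

Yes, ℤ_5 × ℤ_8 ≅ ℤ_40


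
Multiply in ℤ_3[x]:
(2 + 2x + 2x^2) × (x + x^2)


Expand and collect like terms; reduce coefficients mod 3:
x^0: 2·0 = 0 ≡ 0 (mod 3)
x^1: 2·1 + 2·0 = 2 ≡ 2 (mod 3)
x^2: 2·1 + 2·1 + 2·0 = 4 ≡ 1 (mod 3)
x^3: 2·1 + 2·1 = 4 ≡ 1 (mod 3)
x^4: 2·1 = 2 ≡ 2 (mod 3)
Result: 2x + x^2 + x^3 + 2x^4

f · g = 2x + x^2 + x^3 + 2x^4


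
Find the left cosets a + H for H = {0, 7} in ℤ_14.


H = {0, 7}, |H| = 2
Number of cosets = |G|/|H| = 14/2 = 7
0 + H = {0, 7}
1 + H = {1, 8}
2 + H = {2, 9}
3 + H = {3, 10}
4 + H = {4, 11}
5 + H = {5, 12}
6 + H = {6, 13}

Cosets: 0+H={0,7}; 1+H={1,8}; 2+H={2,9}; 3+H={3,10}; 4+H={4,11}; 5+H={5,12}; 6+H={6,13}


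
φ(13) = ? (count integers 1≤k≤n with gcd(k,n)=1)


φ(n) = count of k ∈ {1,...,n} with gcd(k,n)=1
Coprimes to 13: {1, 2, 3, 4, 5, 6, 7, 8, 9, 10, 11, 12}
Count: 12

φ(13) = 12


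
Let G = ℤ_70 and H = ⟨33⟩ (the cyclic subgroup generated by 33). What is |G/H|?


|⟨33⟩| = n / gcd(33, 70) = 70 / 1 = 70
H is normal (ℤ_70 is abelian).
|G/H| = |G| / |H| = 70 / 70 = 1

|G/H| = 1


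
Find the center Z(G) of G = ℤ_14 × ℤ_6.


Z(G) = {g ∈ G | gx = xg for all x ∈ G}
Direct product of abelian groups is abelian, so Z(G) = G

Z(ℤ_14 × ℤ_6) = ℤ_14 × ℤ_6


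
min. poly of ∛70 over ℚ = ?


∛70 satisfies x³ - 70 = 0, irreducible over ℚ (no rational root; 70 is not a perfect cube)

Minimal polynomial: x³ - 70


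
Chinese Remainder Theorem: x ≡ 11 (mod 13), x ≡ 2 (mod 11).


m₁ = 13, m₂ = 11, gcd = 1, so CRT applies. M = m₁·m₂ = 143
Let M₁ = M/m₁ = 11, M₂ = M/m₂ = 13
Find y₁ ≡ M₁⁻¹ (mod m₁): 11⁻¹ ≡ 6 (mod 13)
Find y₂ ≡ M₂⁻¹ (mod m₂): 13⁻¹ ≡ 6 (mod 11)
x = a₁·M₁·y₁ + a₂·M₂·y₂ = 11·11·6 + 2·13·6 = 882
Reduce mod 143: x ≡ 24
Check: 24 mod 13 = 11 ✓, 24 mod 11 = 2 ✓

x ≡ 24 (mod 143)


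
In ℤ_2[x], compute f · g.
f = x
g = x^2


Expand and collect like terms; reduce coefficients mod 2:
x^0: 0·0 = 0 ≡ 0 (mod 2)
x^1: 0·0 + 1·0 = 0 ≡ 0 (mod 2)
x^2: 0·1 + 1·0 = 0 ≡ 0 (mod 2)
x^3: 1·1 = 1 ≡ 1 (mod 2)
Result: x^3

f · g = x^3


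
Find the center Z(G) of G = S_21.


Z(G) = {g ∈ G | gx = xg for all x ∈ G}
S_n is non-abelian for n ≥ 3; Z(S_21) is trivial

Z(S_21) = {e}


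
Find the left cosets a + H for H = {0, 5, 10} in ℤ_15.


H = {0, 5, 10}, |H| = 3
Number of cosets = |G|/|H| = 15/3 = 5
0 + H = {0, 5, 10}
1 + H = {1, 6, 11}
2 + H = {2, 7, 12}
3 + H = {3, 8, 13}
4 + H = {4, 9, 14}

Cosets: 0+H={0,5,10}; 1+H={1,6,11}; 2+H={2,7,12}; 3+H={3,8,13}; 4+H={4,9,14}


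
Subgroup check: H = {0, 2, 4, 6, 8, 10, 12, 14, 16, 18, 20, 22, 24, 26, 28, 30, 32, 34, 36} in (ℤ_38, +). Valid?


Subgroup test for H = {0, 2, 4, 6, 8, 10, 12, 14, 16, 18, 20, 22, 24, 26, 28, 30, 32, 34, 36} in (ℤ_38, +):
(1) 0 ∈ H? Yes
(2) Closure: for all a,b ∈ H, (a+b) mod 38 ∈ H? Yes
(3) Inverses: for all a ∈ H, -a mod 38 ∈ H? Yes

Yes, H is a subgroup of ℤ_38


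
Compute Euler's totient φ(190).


Factor n: 190 = 2 × 5 × 19
φ(n) = n · ∏(1 - 1/p) over distinct primes p | n
φ(190) = 190 · (1 - 1/2) · (1 - 1/5) · (1 - 1/19) = 72

φ(190) = 72


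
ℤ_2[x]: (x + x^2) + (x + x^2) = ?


Add coefficients mod 2:
x^0: 0 + 0 = 0 (mod 2)
x^1: 1 + 1 = 0 (mod 2)
x^2: 1 + 1 = 0 (mod 2)
Result: 0

f + g = 0


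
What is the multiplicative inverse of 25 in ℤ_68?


Use the extended Euclidean algorithm to write 1 = 25·s + 68·t; then s mod 68 is the inverse.
Euclidean algorithm:
  25 = 0·68 + 25
  68 = 2·25 + 18
  25 = 1·18 + 7
  18 = 2·7 + 4
  7 = 1·4 + 3
  4 = 1·3 + 1
  3 = 3·1 + 0
gcd(25,68) = 1
Back-substitution gives: 25·(-19) + 68·(7) = 1
So 25⁻¹ ≡ -19 ≡ 49 (mod 68)
Check: 25 × 49 = 1225 ≡ 1 (mod 68) ✓

25⁻¹ ≡ 49 (mod 68)


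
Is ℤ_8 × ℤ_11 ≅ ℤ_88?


Comparing ℤ_8 × ℤ_11 and ℤ_88:
gcd(8,11) = 1, so ℤ_8 × ℤ_11 ≅ ℤ_88 (CRT)

Yes, ℤ_8 × ℤ_11 ≅ ℤ_88


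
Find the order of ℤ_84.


ℤ_n has n elements.

|ℤ_84| = 84


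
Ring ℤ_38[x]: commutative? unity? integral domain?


ℤ_38 has zero divisors (2·19 ≡ 0), and these lift to constant zero divisors in ℤ_38[x]; so not an integral domain
Commutative: Yes
Integral domain: No
Has unity: Yes

ℤ_38[x]: Commutative=Yes, Unity=Yes


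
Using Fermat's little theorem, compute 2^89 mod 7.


Fermat's little theorem: if p is prime and gcd(a,p)=1, then a^(p-1) ≡ 1 (mod p)
p = 7 is prime, gcd(2,7) = 1
Reduce exponent: 89 mod 6 = 5
So 2^89 ≡ 2^5 (mod 7)
2^5 mod 7 = 4

2^89 ≡ 4 (mod 7)


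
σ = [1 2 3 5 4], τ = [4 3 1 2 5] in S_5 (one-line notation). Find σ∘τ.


σ∘τ: apply τ first, then σ
1 →τ 4 →σ 5
2 →τ 3 →σ 3
3 →τ 1 →σ 1
4 →τ 2 →σ 2
5 →τ 5 →σ 4

σ∘τ = [5 3 1 2 4]


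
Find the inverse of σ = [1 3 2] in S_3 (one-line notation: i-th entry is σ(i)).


To find σ⁻¹, swap domain and range:
σ(1) = 1 → σ⁻¹(1) = 1
σ(2) = 3 → σ⁻¹(3) = 2
σ(3) = 2 → σ⁻¹(2) = 3

σ⁻¹ = [1 3 2]


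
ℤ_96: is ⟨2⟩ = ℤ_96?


g generates ℤ_n iff gcd(g, n) = 1
gcd(2, 96) = 2
Since gcd = 2 ≠ 1, ⟨2⟩ has order 48 < 96, so 2 is not a generator.

No, 2 does not generate ℤ_96


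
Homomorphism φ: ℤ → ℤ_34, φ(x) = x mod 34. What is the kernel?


Kernel = preimage of identity
ker(φ) = {x ∈ ℤ : x ≡ 0 (mod 34)} = 34ℤ = {0, ±34, ±68, ...}

ker(φ) = 34ℤ


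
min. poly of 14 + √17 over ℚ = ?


Let α = 14 + √17. Then α - 14 = √17, so (α - 14)² = 17, giving α² - 28α + 179 = 0. Degree 2 and α ∉ ℚ, so this is the minimal polynomial.

Minimal polynomial: x² - 28x + 179


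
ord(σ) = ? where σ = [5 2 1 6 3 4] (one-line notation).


Cycle decomposition: (1 5 3) (4 6)
Cycle lengths: 3, 2
Order = lcm(3, 2) = 6

ord(σ) = 6


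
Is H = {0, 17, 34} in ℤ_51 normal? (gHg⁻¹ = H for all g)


H = {0, 17, 34} in ℤ_51
ℤ_51 is abelian; every subgroup of an abelian group is normal

Yes, normal subgroup


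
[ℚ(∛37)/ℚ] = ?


∛37 has minimal polynomial x³ - 37 (irreducible over ℚ since 37 is not a perfect cube)

[ℚ(∛37)/ℚ] = 3


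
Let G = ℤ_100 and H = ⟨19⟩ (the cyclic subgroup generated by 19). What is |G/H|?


|⟨19⟩| = n / gcd(19, 100) = 100 / 1 = 100
H is normal (ℤ_100 is abelian).
|G/H| = |G| / |H| = 100 / 100 = 1

|G/H| = 1


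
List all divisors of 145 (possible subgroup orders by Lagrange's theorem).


Lagrange's theorem: |H| divides |G|
|G| = 145
Divisors of 145: 1, 5, 29, 145

Possible subgroup orders: {1, 5, 29, 145}


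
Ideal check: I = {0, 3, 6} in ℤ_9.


Check ideal conditions for I = {0, 3, 6} in ℤ_9:
(1) I is an additive subgroup? Yes
(2) For r ∈ ℤ_9 and a ∈ I: r·a ∈ I? Yes

Yes, I is an ideal of ℤ_9


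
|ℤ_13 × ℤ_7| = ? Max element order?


|ℤ_13 × ℤ_7| = 13 × 7 = 91
Max element order = lcm(13,7) = 91
Cyclic? Yes (gcd=1)

|ℤ_13×ℤ_7| = 91, max element order = 91


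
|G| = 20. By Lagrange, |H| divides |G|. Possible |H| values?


Lagrange's theorem: |H| divides |G|
|G| = 20
Divisors of 20: 1, 2, 4, 5, 10, 20

Possible subgroup orders: {1, 2, 4, 5, 10, 20}


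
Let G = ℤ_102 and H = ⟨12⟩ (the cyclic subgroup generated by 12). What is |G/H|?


|⟨12⟩| = n / gcd(12, 102) = 102 / 6 = 17
H is normal (ℤ_102 is abelian).
|G/H| = |G| / |H| = 102 / 17 = 6

|G/H| = 6


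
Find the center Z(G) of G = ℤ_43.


Z(G) = {g ∈ G | gx = xg for all x ∈ G}
ℤ_43 is abelian, so Z(G) = G

Z(ℤ_43) = ℤ_43


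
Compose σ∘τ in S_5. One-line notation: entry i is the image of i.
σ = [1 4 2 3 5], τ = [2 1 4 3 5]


σ∘τ: apply τ first, then σ
1 →τ 2 →σ 4
2 →τ 1 →σ 1
3 →τ 4 →σ 3
4 →τ 3 →σ 2
5 →τ 5 →σ 5

σ∘τ = [4 1 3 2 5]


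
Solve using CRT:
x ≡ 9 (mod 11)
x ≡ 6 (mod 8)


m₁ = 11, m₂ = 8, gcd = 1, so CRT applies. M = m₁·m₂ = 88
Let M₁ = M/m₁ = 8, M₂ = M/m₂ = 11
Find y₁ ≡ M₁⁻¹ (mod m₁): 8⁻¹ ≡ 7 (mod 11)
Find y₂ ≡ M₂⁻¹ (mod m₂): 11⁻¹ ≡ 3 (mod 8)
x = a₁·M₁·y₁ + a₂·M₂·y₂ = 9·8·7 + 6·11·3 = 702
Reduce mod 88: x ≡ 86
Check: 86 mod 11 = 9 ✓, 86 mod 8 = 6 ✓

x ≡ 86 (mod 88)


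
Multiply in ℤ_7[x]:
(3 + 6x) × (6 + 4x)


Expand and collect like terms; reduce coefficients mod 7:
x^0: 3·6 = 18 ≡ 4 (mod 7)
x^1: 3·4 + 6·6 = 48 ≡ 6 (mod 7)
x^2: 6·4 = 24 ≡ 3 (mod 7)
Result: 4 + 6x + 3x^2

f · g = 4 + 6x + 3x^2


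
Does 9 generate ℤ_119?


g generates ℤ_n iff gcd(g, n) = 1
gcd(9, 119) = 1
Since gcd = 1, 9 is a generator.

Yes, 9 generates ℤ_119


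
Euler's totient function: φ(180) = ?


Factor n: 180 = 2^2 × 3^2 × 5
φ(n) = n · ∏(1 - 1/p) over distinct primes p | n
φ(180) = 180 · (1 - 1/2) · (1 - 1/3) · (1 - 1/5) = 48

φ(180) = 48


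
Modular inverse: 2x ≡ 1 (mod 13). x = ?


Use the extended Euclidean algorithm to write 1 = 2·s + 13·t; then s mod 13 is the inverse.
Euclidean algorithm:
  2 = 0·13 + 2
  13 = 6·2 + 1
  2 = 2·1 + 0
gcd(2,13) = 1
Back-substitution gives: 2·(-6) + 13·(1) = 1
So 2⁻¹ ≡ -6 ≡ 7 (mod 13)
Check: 2 × 7 = 14 ≡ 1 (mod 13) ✓

2⁻¹ ≡ 7 (mod 13)


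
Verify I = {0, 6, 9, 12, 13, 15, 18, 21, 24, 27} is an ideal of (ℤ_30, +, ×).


Check ideal conditions for I = {0, 6, 9, 12, 13, 15, 18, 21, 24, 27} in ℤ_30:
(1) I is an additive subgroup? No
(2) For r ∈ ℤ_30 and a ∈ I: r·a ∈ I? No  [counterexample: r=2, a=13, r·a mod 30 = 26 ∉ I]

No, I is not an ideal of ℤ_30


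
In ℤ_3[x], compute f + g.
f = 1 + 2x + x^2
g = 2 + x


Add coefficients mod 3:
x^0: 1 + 2 = 0 (mod 3)
x^1: 2 + 1 = 0 (mod 3)
x^2: 1 + 0 = 1 (mod 3)
Result: x^2

f + g = x^2


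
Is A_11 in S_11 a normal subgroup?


H = A_11 in S_11
A_11 has index 2 in S_11, and every subgroup of index 2 is normal

Yes, normal subgroup


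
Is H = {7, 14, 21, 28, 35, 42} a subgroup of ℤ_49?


Subgroup test for H = {7, 14, 21, 28, 35, 42} in (ℤ_49, +):
(1) 0 ∈ H? No
(2) Closure: for all a,b ∈ H, (a+b) mod 49 ∈ H? No  [counterexample: 7 + 42 = 0 ∉ H]
(3) Inverses: for all a ∈ H, -a mod 49 ∈ H? Yes

No, H is not a subgroup of ℤ_49


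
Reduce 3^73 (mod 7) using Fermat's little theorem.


Fermat's little theorem: if p is prime and gcd(a,p)=1, then a^(p-1) ≡ 1 (mod p)
p = 7 is prime, gcd(3,7) = 1
Reduce exponent: 73 mod 6 = 1
So 3^73 ≡ 3^1 (mod 7)
3^1 mod 7 = 3

3^73 ≡ 3 (mod 7)


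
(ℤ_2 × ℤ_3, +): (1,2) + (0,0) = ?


Operation: componentwise addition mod (2, 3)
(1,2) + (0,0) = ((a₁+b₁) mod 2, (a₂+b₂) mod 3) with a = (1,2), b = (0,0)

(1,2) + (0,0) = (1,2)


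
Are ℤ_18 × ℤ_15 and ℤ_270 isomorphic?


Comparing ℤ_18 × ℤ_15 and ℤ_270:
gcd(18,15) = 3 ≠ 1. Max element order in ℤ_18×ℤ_15 is lcm(18,15) = 90 < 270, so it has no element of order 270

No, ℤ_18 × ℤ_15 ≇ ℤ_270


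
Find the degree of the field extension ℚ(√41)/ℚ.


√41 has minimal polynomial x² - 41 (irreducible over ℚ since 41 is squarefree)

[ℚ(√41)/ℚ] = 2


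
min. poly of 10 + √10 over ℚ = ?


Let α = 10 + √10. Then α - 10 = √10, so (α - 10)² = 10, giving α² - 20α + 90 = 0. Degree 2 and α ∉ ℚ, so this is the minimal polynomial.

Minimal polynomial: x² - 20x + 90


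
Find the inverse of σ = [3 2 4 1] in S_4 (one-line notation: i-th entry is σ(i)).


To find σ⁻¹, swap domain and range:
σ(1) = 3 → σ⁻¹(3) = 1
σ(2) = 2 → σ⁻¹(2) = 2
σ(3) = 4 → σ⁻¹(4) = 3
σ(4) = 1 → σ⁻¹(1) = 4

σ⁻¹ = [4 2 1 3]


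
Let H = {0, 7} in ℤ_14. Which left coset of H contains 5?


5 + H = {5 + h (mod 14) : h ∈ H}
5+0=5, 5+7=12

5 + H = {5, 12}


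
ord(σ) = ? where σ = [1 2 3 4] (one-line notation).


Cycle decomposition: identity (all elements fixed)
Order = 1 (identity has order 1)

ord(σ) = 1


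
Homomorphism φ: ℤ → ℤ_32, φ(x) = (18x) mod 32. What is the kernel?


Kernel = preimage of identity
ker(φ) = {x ∈ ℤ : 18x ≡ 0 (mod 32)}. gcd(18,32) = 2, so 18x ≡ 0 (mod 32) ⟺ x ≡ 0 (mod 32/2 = 16). Hence ker(φ) = 16ℤ

ker(φ) = 16ℤ


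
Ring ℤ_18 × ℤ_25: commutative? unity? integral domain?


Direct product ring; commutative with unity (1,1); but (1,0)·(0,1) = (0,0) gives zero divisors, so not an integral domain
Commutative: Yes
Integral domain: No
Has unity: Yes

ℤ_18 × ℤ_25: Commutative=Yes, Unity=Yes


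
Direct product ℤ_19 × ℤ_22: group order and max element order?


|ℤ_19 × ℤ_22| = 19 × 22 = 418
Max element order = lcm(19,22) = 418
Cyclic? Yes (gcd=1)

|ℤ_19×ℤ_22| = 418, max element order = 418


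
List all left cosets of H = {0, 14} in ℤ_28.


H = {0, 14}, |H| = 2
Number of cosets = |G|/|H| = 28/2 = 14
0 + H = {0, 14}
1 + H = {1, 15}
2 + H = {2, 16}
3 + H = {3, 17}
4 + H = {4, 18}
5 + H = {5, 19}
6 + H = {6, 20}
7 + H = {7, 21}
8 + H = {8, 22}
9 + H = {9, 23}
10 + H = {10, 24}
11 + H = {11, 25}
12 + H = {12, 26}
13 + H = {13, 27}

Cosets: 0+H={0,14}; 1+H={1,15}; 2+H={2,16}; 3+H={3,17}; 4+H={4,18}; 5+H={5,19}; 6+H={6,20}; 7+H={7,21}; 8+H={8,22}; 9+H={9,23}; 10+H={10,24}; 11+H={11,25}; 12+H={12,26}; 13+H={13,27}


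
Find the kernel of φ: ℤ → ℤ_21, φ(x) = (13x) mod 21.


Kernel = preimage of identity
ker(φ) = {x ∈ ℤ : 13x ≡ 0 (mod 21)}. gcd(13,21) = 1, so 13x ≡ 0 (mod 21) ⟺ x ≡ 0 (mod 21/1 = 21). Hence ker(φ) = 21ℤ

ker(φ) = 21ℤ
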